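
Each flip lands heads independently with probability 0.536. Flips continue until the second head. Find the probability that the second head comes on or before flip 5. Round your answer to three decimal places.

0.854

Finishing within 5 flips ⇔ at least 2 successes in the first 5. With X ~ Binomial(5, 0.536), P(Y ≤ 5) = 1 − P(X ≤ 1).
  k=0: C(5,0)·0.536^0·0.464^5 = 0.02151
  k=1: C(5,1)·0.536^1·0.464^4 = 0.12422
1 − 0.14573 = 0.85427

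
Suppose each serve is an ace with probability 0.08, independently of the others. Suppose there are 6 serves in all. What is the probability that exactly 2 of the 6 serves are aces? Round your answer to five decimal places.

0.06877

X ~ Binomial(n=6, p=0.08).
P(X=2) = C(6,2) · p^2 · (1−p)^4
= 15 · 0.0064 · 0.71639 = 0.0687737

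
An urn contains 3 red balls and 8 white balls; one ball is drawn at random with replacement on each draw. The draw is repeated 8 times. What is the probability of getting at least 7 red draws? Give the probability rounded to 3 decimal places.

0.001

X ~ Binomial(8, 0.272727); P(X ≥ 7) = Σ C(8,k) p^k (1−p)^(8−k) over k:
  k=7: C(8,7)·0.272727^7·0.727273^1 = 0.00065
  k=8: C(8,8)·0.272727^8·0.727273^0 = 0.00003
Total = 0.00068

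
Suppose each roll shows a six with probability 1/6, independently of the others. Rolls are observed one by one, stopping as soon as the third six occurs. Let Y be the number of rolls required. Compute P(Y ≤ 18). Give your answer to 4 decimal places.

0.5973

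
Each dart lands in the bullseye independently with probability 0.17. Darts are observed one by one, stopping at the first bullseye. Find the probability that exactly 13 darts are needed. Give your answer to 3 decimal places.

0.018

Geometric (trials to first success), p = 0.17.
P(Y = 13) = (1−p)^12 · p = 0.10689 · 0.17 = 0.01817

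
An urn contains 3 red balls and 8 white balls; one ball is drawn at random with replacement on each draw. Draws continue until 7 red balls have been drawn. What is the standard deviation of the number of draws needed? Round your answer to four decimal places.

Y = total draws until the seventh success; negative binomial with r=7, p=0.272727.
SD(Y) = √[r(1−p)/p²] = √(68.444444) = 8.273116

8.2731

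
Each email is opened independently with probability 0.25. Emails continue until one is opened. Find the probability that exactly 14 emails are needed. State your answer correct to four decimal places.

Geometric (trials to first success), p = 0.25.
P(Y = 14) = (1−p)^13 · p = 0.023757 · 0.25 = 0.005939

0.0059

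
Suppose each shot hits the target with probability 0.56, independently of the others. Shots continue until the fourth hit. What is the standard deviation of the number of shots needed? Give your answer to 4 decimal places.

Y = total shots until the fourth success; negative binomial with r=4, p=0.56.
SD(Y) = √[r(1−p)/p²] = √(5.612245) = 2.369018

2.3690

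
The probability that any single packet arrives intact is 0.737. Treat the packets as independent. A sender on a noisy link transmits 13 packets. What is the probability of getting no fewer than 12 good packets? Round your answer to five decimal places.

X ~ Binomial(13, 0.737); P(X ≥ 12) = Σ C(13,k) p^k (1−p)^(13−k) over k:
  k=12: C(13,12)·0.737^12·0.263^1 = 0.0878029
  k=13: C(13,13)·0.737^13·0.263^0 = 0.0189268
Total = 0.1067297

0.10673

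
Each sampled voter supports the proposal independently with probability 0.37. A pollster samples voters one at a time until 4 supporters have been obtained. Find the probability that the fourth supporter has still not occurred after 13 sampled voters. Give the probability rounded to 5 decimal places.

0.23021

Needing more than 13 sampled voters ⇔ fewer than 4 successes in the first 13. With X ~ Binomial(13, 0.37), P(Y > 13) = P(X ≤ 3).
  k=0: C(13,0)·0.37^0·0.63^13 = 0.0024628
  k=1: C(13,1)·0.37^1·0.63^12 = 0.0188032
  k=2: C(13,2)·0.37^2·0.63^11 = 0.0662589
  k=3: C(13,3)·0.37^3·0.63^10 = 0.1426845
P(X ≤ 3) = 0.2302093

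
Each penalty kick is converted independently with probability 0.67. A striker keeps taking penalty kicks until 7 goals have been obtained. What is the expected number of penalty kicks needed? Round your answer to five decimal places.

Y = total penalty kicks until the seventh success; negative binomial with r=7, p=0.67.
E[Y] = r / p = 7 / 0.67 = 10.4477612

10.44776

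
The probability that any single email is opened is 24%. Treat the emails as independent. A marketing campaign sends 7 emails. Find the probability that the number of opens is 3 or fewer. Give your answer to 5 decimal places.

X ~ Binomial(7, 0.24); P(X ≤ 3) = Σ C(7,k) p^k (1−p)^(7−k) over k:
  k=0: C(7,0)·0.24^0·0.76^7 = 0.1464519
  k=1: C(7,1)·0.24^1·0.76^6 = 0.3237359
  k=2: C(7,2)·0.24^2·0.76^5 = 0.3066971
  k=3: C(7,3)·0.24^3·0.76^4 = 0.1614196
Total = 0.9383045

0.93830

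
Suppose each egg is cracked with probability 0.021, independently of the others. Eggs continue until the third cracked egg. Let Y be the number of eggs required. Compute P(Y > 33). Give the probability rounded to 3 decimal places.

Needing more than 33 eggs ⇔ fewer than 3 successes in the first 33. With X ~ Binomial(33, 0.021), P(Y > 33) = P(X ≤ 2).
  k=0: C(33,0)·0.021^0·0.979^33 = 0.49640
  k=1: C(33,1)·0.021^1·0.979^32 = 0.35138
  k=2: C(33,2)·0.021^2·0.979^31 = 0.12060
P(X ≤ 2) = 0.96838

0.968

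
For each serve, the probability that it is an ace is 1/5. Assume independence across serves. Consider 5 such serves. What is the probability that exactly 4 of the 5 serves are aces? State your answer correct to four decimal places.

X ~ Binomial(n=5, p=0.20).
P(X=4) = C(5,4) · p^4 · (1−p)^1
= 5 · 0.0016 · 0.8 = 0.006400

0.0064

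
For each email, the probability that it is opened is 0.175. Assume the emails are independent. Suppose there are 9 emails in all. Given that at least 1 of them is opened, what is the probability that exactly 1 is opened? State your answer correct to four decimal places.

0.4107

X ~ Binomial(9, 0.175). Want P(X=1 | X≥1) = P(X=1) / P(X≥1).
P(X=1) = C(9,1)·0.175^1·0.825^8 = 0.337996
P(X≥1) = 1 − 0.177046 = 0.822954
Ratio = 0.337996 / 0.822954 = 0.410711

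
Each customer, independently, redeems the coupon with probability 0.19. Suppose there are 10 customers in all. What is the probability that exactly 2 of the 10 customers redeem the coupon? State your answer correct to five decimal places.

0.30102

X ~ Binomial(n=10, p=0.19).
P(X=2) = C(10,2) · p^2 · (1−p)^8
= 45 · 0.0361 · 0.1853 = 0.3010231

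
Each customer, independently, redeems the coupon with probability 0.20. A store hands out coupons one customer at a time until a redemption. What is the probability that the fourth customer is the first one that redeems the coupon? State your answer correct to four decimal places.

Geometric (trials to first success), p = 0.20.
P(Y = 4) = (1−p)^3 · p = 0.512 · 0.20 = 0.102400

0.1024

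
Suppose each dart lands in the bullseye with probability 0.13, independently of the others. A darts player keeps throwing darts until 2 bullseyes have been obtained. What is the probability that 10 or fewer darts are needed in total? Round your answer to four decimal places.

Finishing within 10 darts ⇔ at least 2 successes in the first 10. With X ~ Binomial(10, 0.13), P(Y ≤ 10) = 1 − P(X ≤ 1).
  k=0: C(10,0)·0.13^0·0.87^10 = 0.248423
  k=1: C(10,1)·0.13^1·0.87^9 = 0.371207
1 − 0.619631 = 0.380369

0.3804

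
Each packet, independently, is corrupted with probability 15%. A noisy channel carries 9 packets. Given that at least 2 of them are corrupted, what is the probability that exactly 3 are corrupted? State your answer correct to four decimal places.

0.2670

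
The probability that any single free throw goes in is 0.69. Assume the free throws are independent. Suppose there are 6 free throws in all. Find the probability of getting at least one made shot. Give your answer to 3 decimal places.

P(at least one) = 1 − P(none) = 1 − (1 − 0.69)^6
= 1 − 0.00089 = 0.99911

0.999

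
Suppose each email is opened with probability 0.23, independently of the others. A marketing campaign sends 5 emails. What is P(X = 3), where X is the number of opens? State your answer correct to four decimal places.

0.0721

X ~ Binomial(n=5, p=0.23).
P(X=3) = C(5,3) · p^3 · (1−p)^2
= 10 · 0.012167 · 0.5929 = 0.072138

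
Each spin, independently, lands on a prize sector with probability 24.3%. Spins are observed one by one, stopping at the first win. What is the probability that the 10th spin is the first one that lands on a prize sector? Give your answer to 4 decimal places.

0.0198

Geometric (trials to first success), p = 0.243.
P(Y = 10) = (1−p)^9 · p = 0.081632 · 0.243 = 0.019837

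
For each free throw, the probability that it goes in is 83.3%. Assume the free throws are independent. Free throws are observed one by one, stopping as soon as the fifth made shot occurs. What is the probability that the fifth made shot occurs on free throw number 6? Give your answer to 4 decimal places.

0.3349

Y = trial on which the fifth success occurs; negative binomial, r=5, p=0.833.
P(Y=6) = C(5,4) · p^5 · (1−p)^1
= 5 · 0.40107 · 0.167 = 0.334897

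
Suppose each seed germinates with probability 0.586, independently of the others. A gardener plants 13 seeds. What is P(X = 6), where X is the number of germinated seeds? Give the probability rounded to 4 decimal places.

X ~ Binomial(n=13, p=0.586).
P(X=6) = C(13,6) · p^6 · (1−p)^7
= 1716 · 0.040494 · 0.0020845 = 0.144846

0.1448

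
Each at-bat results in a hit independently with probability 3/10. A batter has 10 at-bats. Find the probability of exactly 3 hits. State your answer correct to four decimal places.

0.2668

X ~ Binomial(n=10, p=0.30).
P(X=3) = C(10,3) · p^3 · (1−p)^7
= 120 · 0.027 · 0.082354 = 0.266828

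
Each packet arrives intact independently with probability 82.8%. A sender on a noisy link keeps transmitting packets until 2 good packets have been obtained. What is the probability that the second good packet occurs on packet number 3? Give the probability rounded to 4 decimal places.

Y = trial on which the second success occurs; negative binomial, r=2, p=0.828.
P(Y=3) = C(2,1) · p^2 · (1−p)^1
= 2 · 0.68558 · 0.172 = 0.235841

0.2358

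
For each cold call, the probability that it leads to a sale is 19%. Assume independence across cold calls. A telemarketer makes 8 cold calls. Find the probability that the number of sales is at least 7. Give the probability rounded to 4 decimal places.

X ~ Binomial(8, 0.19); P(X ≥ 7) = Σ C(8,k) p^k (1−p)^(8−k) over k:
  k=7: C(8,7)·0.19^7·0.81^1 = 0.000058
  k=8: C(8,8)·0.19^8·0.81^0 = 0.000002
Total = 0.000060

0.0001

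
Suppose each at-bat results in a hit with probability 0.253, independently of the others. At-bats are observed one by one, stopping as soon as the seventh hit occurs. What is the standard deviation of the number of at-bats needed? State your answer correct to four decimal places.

9.0383

Y = total at-bats until the seventh success; negative binomial with r=7, p=0.253.
SD(Y) = √[r(1−p)/p²] = √(81.691637) = 9.038343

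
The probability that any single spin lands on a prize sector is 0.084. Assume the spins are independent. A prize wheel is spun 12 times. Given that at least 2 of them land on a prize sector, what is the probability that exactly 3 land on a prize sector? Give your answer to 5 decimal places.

0.22165

X ~ Binomial(12, 0.084). Want P(X=3 | X≥2) = P(X=3) / P(X≥2).
P(X=3) = C(12,3)·0.084^3·0.916^9 = 0.0591997
P(X≥2) = 1 − 0.3489359 − 0.3839819 = 0.2670822
Ratio = 0.0591997 / 0.2670822 = 0.2216536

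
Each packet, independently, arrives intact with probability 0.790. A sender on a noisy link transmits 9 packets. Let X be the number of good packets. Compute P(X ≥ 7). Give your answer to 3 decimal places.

0.711

X ~ Binomial(9, 0.79); P(X ≥ 7) = Σ C(9,k) p^k (1−p)^(9−k) over k:
  k=7: C(9,7)·0.79^7·0.21^2 = 0.30488
  k=8: C(9,8)·0.79^8·0.21^1 = 0.28673
  k=9: C(9,9)·0.79^9·0.21^0 = 0.11985
Total = 0.71147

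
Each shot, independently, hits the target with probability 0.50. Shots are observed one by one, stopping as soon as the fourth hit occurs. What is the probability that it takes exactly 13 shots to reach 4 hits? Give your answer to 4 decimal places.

Y = trial on which the fourth success occurs; negative binomial, r=4, p=0.50.
P(Y=13) = C(12,3) · p^4 · (1−p)^9
= 220 · 0.0625 · 0.0019531 = 0.026855

0.0269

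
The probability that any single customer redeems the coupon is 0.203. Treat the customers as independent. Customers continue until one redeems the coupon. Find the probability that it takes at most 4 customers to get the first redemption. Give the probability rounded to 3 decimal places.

0.597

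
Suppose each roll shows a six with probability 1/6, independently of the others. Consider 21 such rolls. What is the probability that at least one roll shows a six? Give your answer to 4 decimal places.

0.9783

P(at least one) = 1 − P(none) = 1 − (1 − 0.166667)^21
= 1 − 0.021737 = 0.978263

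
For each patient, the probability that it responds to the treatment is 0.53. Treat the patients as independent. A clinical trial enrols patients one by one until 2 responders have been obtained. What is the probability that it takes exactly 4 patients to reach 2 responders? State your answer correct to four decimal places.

0.1862

Y = trial on which the second success occurs; negative binomial, r=2, p=0.53.
P(Y=4) = C(3,1) · p^2 · (1−p)^2
= 3 · 0.2809 · 0.2209 = 0.186152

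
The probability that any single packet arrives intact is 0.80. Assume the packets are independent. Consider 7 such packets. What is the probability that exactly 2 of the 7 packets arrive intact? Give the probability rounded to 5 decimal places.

0.00430

X ~ Binomial(n=7, p=0.80).
P(X=2) = C(7,2) · p^2 · (1−p)^5
= 21 · 0.64 · 0.00032 = 0.0043008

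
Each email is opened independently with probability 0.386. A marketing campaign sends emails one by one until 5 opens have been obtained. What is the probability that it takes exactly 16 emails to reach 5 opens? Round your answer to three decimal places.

Y = trial on which the fifth success occurs; negative binomial, r=5, p=0.386.
P(Y=16) = C(15,4) · p^5 · (1−p)^11
= 1365 · 0.0085691 · 0.0046758 = 0.05469

0.055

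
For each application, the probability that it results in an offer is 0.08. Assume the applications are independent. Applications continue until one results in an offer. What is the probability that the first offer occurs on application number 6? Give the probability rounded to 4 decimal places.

0.0527

Geometric (trials to first success), p = 0.08.
P(Y = 6) = (1−p)^5 · p = 0.65908 · 0.08 = 0.052727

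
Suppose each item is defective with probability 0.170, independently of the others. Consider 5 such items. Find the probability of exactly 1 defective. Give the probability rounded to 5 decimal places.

0.40340

X ~ Binomial(n=5, p=0.17).
P(X=1) = C(5,1) · p^1 · (1−p)^4
= 5 · 0.17 · 0.47458 = 0.4033957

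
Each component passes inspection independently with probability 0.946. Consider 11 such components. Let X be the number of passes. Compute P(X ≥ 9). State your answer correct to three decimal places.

0.981

X ~ Binomial(11, 0.946); P(X ≥ 9) = Σ C(11,k) p^k (1−p)^(11−k) over k:
  k=9: C(11,9)·0.946^9·0.054^2 = 0.09731
  k=10: C(11,10)·0.946^10·0.054^1 = 0.34096
  k=11: C(11,11)·0.946^11·0.054^0 = 0.54300
Total = 0.98127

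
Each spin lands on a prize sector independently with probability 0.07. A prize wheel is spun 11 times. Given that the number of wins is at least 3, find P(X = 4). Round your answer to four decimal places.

0.1289

X ~ Binomial(11, 0.07). Want P(X=4 | X≥3) = P(X=4) / P(X≥3).
P(X=4) = C(11,4)·0.07^4·0.93^7 = 0.004767
P(X≥3) = 1 − 0.450104 − 0.372666 − 0.140251 = 0.036979
Ratio = 0.004767 / 0.036979 = 0.128922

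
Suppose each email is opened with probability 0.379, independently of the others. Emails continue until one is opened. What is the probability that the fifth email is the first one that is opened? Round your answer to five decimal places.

0.05636

Geometric (trials to first success), p = 0.379.
P(Y = 5) = (1−p)^4 · p = 0.14872 · 0.379 = 0.0563645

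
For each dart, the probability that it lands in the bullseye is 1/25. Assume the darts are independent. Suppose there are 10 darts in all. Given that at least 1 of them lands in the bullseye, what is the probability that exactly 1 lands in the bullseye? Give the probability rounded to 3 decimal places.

X ~ Binomial(10, 0.04). Want P(X=1 | X≥1) = P(X=1) / P(X≥1).
P(X=1) = C(10,1)·0.04^1·0.96^9 = 0.27701
P(X≥1) = 1 − 0.66483 = 0.33517
Ratio = 0.27701 / 0.33517 = 0.82649

0.826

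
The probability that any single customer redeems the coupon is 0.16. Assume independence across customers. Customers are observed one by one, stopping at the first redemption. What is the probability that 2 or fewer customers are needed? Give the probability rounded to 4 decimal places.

0.2944

Y = number of customers to the first success; geometric, p = 0.16.
P(Y ≤ 2) = 1 − (1−p)^2 = 1 − 0.705600 = 0.294400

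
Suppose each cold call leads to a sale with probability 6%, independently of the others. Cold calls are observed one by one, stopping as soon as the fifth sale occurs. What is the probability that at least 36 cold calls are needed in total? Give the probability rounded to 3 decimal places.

0.944

Needing more than 35 cold calls ⇔ fewer than 5 successes in the first 35. With X ~ Binomial(35, 0.06), P(Y > 35) = P(X ≤ 4).
  k=0: C(35,0)·0.06^0·0.94^35 = 0.11468
  k=1: C(35,1)·0.06^1·0.94^34 = 0.25619
  k=2: C(35,2)·0.06^2·0.94^33 = 0.27800
  k=3: C(35,3)·0.06^3·0.94^32 = 0.19519
  k=4: C(35,4)·0.06^4·0.94^31 = 0.09967
P(X ≤ 4) = 0.94372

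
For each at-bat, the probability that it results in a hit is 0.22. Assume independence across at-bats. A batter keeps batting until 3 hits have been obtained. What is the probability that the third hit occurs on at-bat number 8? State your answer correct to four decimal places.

0.0646

Y = trial on which the third success occurs; negative binomial, r=3, p=0.22.
P(Y=8) = C(7,2) · p^3 · (1−p)^5
= 21 · 0.010648 · 0.28872 = 0.064560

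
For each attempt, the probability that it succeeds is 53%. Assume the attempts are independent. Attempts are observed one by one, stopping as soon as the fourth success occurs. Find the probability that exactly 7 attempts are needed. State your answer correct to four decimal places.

Y = trial on which the fourth success occurs; negative binomial, r=4, p=0.53.
P(Y=7) = C(6,3) · p^4 · (1−p)^3
= 20 · 0.078905 · 0.10382 = 0.163843

0.1638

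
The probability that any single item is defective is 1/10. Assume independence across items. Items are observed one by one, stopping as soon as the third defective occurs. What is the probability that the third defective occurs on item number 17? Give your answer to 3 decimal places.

Y = trial on which the third success occurs; negative binomial, r=3, p=0.10.
P(Y=17) = C(16,2) · p^3 · (1−p)^14
= 120 · 0.001 · 0.22877 = 0.02745

0.027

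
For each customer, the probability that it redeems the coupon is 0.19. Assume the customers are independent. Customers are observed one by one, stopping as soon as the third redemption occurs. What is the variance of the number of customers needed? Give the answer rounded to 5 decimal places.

Y = total customers until the third success; negative binomial with r=3, p=0.19.
Var(Y) = r(1−p)/p² = 3·0.81 / 0.19² = 67.3130194

67.31302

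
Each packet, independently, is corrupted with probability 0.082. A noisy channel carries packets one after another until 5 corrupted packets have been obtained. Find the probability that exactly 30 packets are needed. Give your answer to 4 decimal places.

0.0104

Y = trial on which the fifth success occurs; negative binomial, r=5, p=0.082.
P(Y=30) = C(29,4) · p^5 · (1−p)^25
= 23751 · 3.7074e-06 · 0.11778 = 0.010371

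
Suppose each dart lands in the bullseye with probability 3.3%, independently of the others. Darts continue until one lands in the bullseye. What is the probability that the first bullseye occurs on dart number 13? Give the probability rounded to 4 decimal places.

Geometric (trials to first success), p = 0.033.
P(Y = 13) = (1−p)^12 · p = 0.66853 · 0.033 = 0.022061

0.0221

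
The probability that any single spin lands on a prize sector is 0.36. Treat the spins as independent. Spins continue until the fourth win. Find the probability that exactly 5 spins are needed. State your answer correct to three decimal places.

Y = trial on which the fourth success occurs; negative binomial, r=4, p=0.36.
P(Y=5) = C(4,3) · p^4 · (1−p)^1
= 4 · 0.016796 · 0.64 = 0.04300

0.043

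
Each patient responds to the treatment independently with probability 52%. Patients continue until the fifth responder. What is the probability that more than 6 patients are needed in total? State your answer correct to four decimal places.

0.8707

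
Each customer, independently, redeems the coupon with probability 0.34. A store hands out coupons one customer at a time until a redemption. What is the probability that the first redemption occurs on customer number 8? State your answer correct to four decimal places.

Geometric (trials to first success), p = 0.34.
P(Y = 8) = (1−p)^7 · p = 0.054552 · 0.34 = 0.018548

0.0185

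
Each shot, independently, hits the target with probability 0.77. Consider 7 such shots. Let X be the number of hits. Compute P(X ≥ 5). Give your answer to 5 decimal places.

0.79674

X ~ Binomial(7, 0.77); P(X ≥ 5) = Σ C(7,k) p^k (1−p)^(7−k) over k:
  k=5: C(7,5)·0.77^5·0.23^2 = 0.3006967
  k=6: C(7,6)·0.77^6·0.23^1 = 0.3355600
  k=7: C(7,7)·0.77^7·0.23^0 = 0.1604852
Total = 0.7967419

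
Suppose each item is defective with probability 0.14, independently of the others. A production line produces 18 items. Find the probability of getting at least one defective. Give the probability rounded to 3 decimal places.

P(at least one) = 1 − P(none) = 1 − (1 − 0.14)^18
= 1 − 0.06622 = 0.93378

0.934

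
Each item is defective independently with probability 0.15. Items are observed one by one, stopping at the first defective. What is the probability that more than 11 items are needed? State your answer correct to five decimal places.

Y = number of items to the first success; geometric, p = 0.15.
P(Y > 11) = P(first 11 all fail) = (1−p)^11 = 0.1673432

0.16734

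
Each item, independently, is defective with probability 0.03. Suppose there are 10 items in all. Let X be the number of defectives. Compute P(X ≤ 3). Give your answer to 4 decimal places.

X ~ Binomial(10, 0.03); P(X ≤ 3) = Σ C(10,k) p^k (1−p)^(10−k) over k:
  k=0: C(10,0)·0.03^0·0.97^10 = 0.737424
  k=1: C(10,1)·0.03^1·0.97^9 = 0.228069
  k=2: C(10,2)·0.03^2·0.97^8 = 0.031742
  k=3: C(10,3)·0.03^3·0.97^7 = 0.002618
Total = 0.999853

0.9999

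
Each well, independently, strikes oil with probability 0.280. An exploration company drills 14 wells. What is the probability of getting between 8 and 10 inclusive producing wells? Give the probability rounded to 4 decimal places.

X ~ Binomial(14, 0.28); P(8 ≤ X ≤ 10) = Σ C(14,k) p^k (1−p)^(14−k) over k:
  k=8: C(14,8)·0.28^8·0.72^6 = 0.015806
  k=9: C(14,9)·0.28^9·0.72^5 = 0.004098
  k=10: C(14,10)·0.28^10·0.72^4 = 0.000797
Total = 0.020700

0.0207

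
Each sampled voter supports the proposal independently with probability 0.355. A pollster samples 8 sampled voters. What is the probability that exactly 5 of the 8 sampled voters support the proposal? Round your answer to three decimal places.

X ~ Binomial(n=8, p=0.355).
P(X=5) = C(8,5) · p^5 · (1−p)^3
= 56 · 0.0056382 · 0.26834 = 0.08472

0.085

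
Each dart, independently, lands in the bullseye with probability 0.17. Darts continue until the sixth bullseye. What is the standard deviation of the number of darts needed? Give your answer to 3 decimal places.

13.127

Y = total darts until the sixth success; negative binomial with r=6, p=0.17.
SD(Y) = √[r(1−p)/p²] = √(172.31834) = 13.12701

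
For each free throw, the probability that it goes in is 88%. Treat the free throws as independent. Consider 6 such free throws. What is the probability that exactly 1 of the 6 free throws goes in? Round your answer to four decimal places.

X ~ Binomial(n=6, p=0.88).
P(X=1) = C(6,1) · p^1 · (1−p)^5
= 6 · 0.88 · 2.4883e-05 = 0.000131

0.0001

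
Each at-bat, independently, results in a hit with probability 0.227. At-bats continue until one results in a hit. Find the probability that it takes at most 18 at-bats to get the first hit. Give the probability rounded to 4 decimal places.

0.9903

Y = number of at-bats to the first success; geometric, p = 0.227.
P(Y ≤ 18) = 1 − (1−p)^18 = 1 − 0.009710 = 0.990290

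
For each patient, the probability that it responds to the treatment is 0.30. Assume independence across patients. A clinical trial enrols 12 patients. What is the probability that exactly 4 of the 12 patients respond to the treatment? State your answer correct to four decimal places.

X ~ Binomial(n=12, p=0.30).
P(X=4) = C(12,4) · p^4 · (1−p)^8
= 495 · 0.0081 · 0.057648 = 0.231140

0.2311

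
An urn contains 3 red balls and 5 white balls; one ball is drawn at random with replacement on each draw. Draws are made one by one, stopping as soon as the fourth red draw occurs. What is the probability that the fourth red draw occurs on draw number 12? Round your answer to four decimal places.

Y = trial on which the fourth success occurs; negative binomial, r=4, p=0.375.
P(Y=12) = C(11,3) · p^4 · (1−p)^8
= 165 · 0.019775 · 0.023283 = 0.075971

0.0760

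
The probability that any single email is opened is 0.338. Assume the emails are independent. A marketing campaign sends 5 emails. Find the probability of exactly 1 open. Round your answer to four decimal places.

0.3246

X ~ Binomial(n=5, p=0.338).
P(X=1) = C(5,1) · p^1 · (1−p)^4
= 5 · 0.338 · 0.19206 = 0.324578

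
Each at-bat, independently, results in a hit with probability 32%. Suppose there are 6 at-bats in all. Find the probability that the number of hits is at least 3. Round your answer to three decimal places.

0.294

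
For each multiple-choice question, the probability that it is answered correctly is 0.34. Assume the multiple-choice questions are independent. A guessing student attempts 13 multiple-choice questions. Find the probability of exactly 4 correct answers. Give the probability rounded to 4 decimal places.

X ~ Binomial(n=13, p=0.34).
P(X=4) = C(13,4) · p^4 · (1−p)^9
= 715 · 0.013363 · 0.023763 = 0.227048

0.2270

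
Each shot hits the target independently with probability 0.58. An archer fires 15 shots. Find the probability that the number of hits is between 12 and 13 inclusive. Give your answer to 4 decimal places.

X ~ Binomial(15, 0.58); P(12 ≤ X ≤ 13) = Σ C(15,k) p^k (1−p)^(15−k) over k:
  k=12: C(15,12)·0.58^12·0.42^3 = 0.048853
  k=13: C(15,13)·0.58^13·0.42^2 = 0.015569
Total = 0.064422

0.0644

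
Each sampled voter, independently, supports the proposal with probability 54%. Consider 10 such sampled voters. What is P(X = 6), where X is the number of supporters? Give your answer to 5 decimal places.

X ~ Binomial(n=10, p=0.54).
P(X=6) = C(10,6) · p^6 · (1−p)^4
= 210 · 0.024795 · 0.044775 = 0.2331381

0.23314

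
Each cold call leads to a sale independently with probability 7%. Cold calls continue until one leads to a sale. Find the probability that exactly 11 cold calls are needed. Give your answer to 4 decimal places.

Geometric (trials to first success), p = 0.07.
P(Y = 11) = (1−p)^10 · p = 0.48398 · 0.07 = 0.033879

0.0339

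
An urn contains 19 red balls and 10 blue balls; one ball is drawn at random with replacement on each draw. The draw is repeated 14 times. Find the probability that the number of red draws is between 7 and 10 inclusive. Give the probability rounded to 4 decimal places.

0.6979

X ~ Binomial(14, 0.655172); P(7 ≤ X ≤ 10) = Σ C(14,k) p^k (1−p)^(14−k) over k:
  k=7: C(14,7)·0.655172^7·0.344828^7 = 0.103098
  k=8: C(14,8)·0.655172^8·0.344828^6 = 0.171401
  k=9: C(14,9)·0.655172^9·0.344828^5 = 0.217107
  k=10: C(14,10)·0.655172^10·0.344828^4 = 0.206252
Total = 0.697858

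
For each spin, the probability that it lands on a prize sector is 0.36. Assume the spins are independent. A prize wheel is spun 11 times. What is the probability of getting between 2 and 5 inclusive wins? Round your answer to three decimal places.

0.781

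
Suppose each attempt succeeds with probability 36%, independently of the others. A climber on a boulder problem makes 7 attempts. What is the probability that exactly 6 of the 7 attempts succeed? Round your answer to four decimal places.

0.0098

X ~ Binomial(n=7, p=0.36).
P(X=6) = C(7,6) · p^6 · (1−p)^1
= 7 · 0.0021768 · 0.64 = 0.009752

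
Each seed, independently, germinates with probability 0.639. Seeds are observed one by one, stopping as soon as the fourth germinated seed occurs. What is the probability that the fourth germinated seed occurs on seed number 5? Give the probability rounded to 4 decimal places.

0.2408

Y = trial on which the fourth success occurs; negative binomial, r=4, p=0.639.
P(Y=5) = C(4,3) · p^4 · (1−p)^1
= 4 · 0.16673 · 0.361 = 0.240752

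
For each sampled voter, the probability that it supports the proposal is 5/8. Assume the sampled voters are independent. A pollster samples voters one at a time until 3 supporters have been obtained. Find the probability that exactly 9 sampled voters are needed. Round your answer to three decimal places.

Y = trial on which the third success occurs; negative binomial, r=3, p=0.625.
P(Y=9) = C(8,2) · p^3 · (1−p)^6
= 28 · 0.24414 · 0.0027809 = 0.01901

0.019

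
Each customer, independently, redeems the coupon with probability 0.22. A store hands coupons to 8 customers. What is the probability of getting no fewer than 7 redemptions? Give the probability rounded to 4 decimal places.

X ~ Binomial(8, 0.22); P(X ≥ 7) = Σ C(8,k) p^k (1−p)^(8−k) over k:
  k=7: C(8,7)·0.22^7·0.78^1 = 0.000156
  k=8: C(8,8)·0.22^8·0.78^0 = 0.000005
Total = 0.000161

0.0002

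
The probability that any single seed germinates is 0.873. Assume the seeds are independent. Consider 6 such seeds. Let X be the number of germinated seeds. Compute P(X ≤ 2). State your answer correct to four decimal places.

0.0032

X ~ Binomial(6, 0.873); P(X ≤ 2) = Σ C(6,k) p^k (1−p)^(6−k) over k:
  k=0: C(6,0)·0.873^0·0.127^6 = 0.000004
  k=1: C(6,1)·0.873^1·0.127^5 = 0.000173
  k=2: C(6,2)·0.873^2·0.127^4 = 0.002974
Total = 0.003151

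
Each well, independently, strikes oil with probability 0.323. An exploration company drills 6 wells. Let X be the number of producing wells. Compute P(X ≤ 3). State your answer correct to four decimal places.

0.9098

X ~ Binomial(6, 0.323); P(X ≤ 3) = Σ C(6,k) p^k (1−p)^(6−k) over k:
  k=0: C(6,0)·0.323^0·0.677^6 = 0.096279
  k=1: C(6,1)·0.323^1·0.677^5 = 0.275611
  k=2: C(6,2)·0.323^2·0.677^4 = 0.328739
  k=3: C(6,3)·0.323^3·0.677^3 = 0.209124
Total = 0.909753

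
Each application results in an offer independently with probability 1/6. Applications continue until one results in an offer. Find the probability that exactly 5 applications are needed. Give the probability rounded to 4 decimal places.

0.0804

Geometric (trials to first success), p = 0.166667.
P(Y = 5) = (1−p)^4 · p = 0.48225 · 0.166667 = 0.080376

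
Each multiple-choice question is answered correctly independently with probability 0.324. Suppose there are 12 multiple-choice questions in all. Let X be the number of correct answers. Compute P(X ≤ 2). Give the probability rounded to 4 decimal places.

0.1996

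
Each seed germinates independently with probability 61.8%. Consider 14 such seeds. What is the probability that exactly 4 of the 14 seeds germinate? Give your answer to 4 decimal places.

0.0097

X ~ Binomial(n=14, p=0.618).
P(X=4) = C(14,4) · p^4 · (1−p)^10
= 1001 · 0.14587 · 6.6166e-05 = 0.009661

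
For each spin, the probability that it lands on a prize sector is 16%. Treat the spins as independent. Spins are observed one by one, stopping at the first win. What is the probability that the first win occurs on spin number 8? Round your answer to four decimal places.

0.0472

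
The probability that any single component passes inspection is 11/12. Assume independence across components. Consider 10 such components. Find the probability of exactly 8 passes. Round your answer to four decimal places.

0.1558

X ~ Binomial(n=10, p=0.916667).
P(X=8) = C(10,8) · p^8 · (1−p)^2
= 45 · 0.49853 · 0.0069444 = 0.155791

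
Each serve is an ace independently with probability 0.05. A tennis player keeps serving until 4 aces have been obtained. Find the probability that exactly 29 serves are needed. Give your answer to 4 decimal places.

Y = trial on which the fourth success occurs; negative binomial, r=4, p=0.05.
P(Y=29) = C(28,3) · p^4 · (1−p)^25
= 3276 · 6.25e-06 · 0.27739 = 0.005680

0.0057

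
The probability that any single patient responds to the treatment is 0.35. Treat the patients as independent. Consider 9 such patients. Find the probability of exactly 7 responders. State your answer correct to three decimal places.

X ~ Binomial(n=9, p=0.35).
P(X=7) = C(9,7) · p^7 · (1−p)^2
= 36 · 0.00064339 · 0.4225 = 0.00979

0.010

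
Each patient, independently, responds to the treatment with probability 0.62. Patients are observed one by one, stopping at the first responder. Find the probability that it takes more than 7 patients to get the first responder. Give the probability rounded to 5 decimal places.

0.00114

Y = number of patients to the first success; geometric, p = 0.62.
P(Y > 7) = P(first 7 all fail) = (1−p)^7 = 0.0011442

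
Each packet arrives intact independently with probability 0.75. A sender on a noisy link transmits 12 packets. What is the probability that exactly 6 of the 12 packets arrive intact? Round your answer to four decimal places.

X ~ Binomial(n=12, p=0.75).
P(X=6) = C(12,6) · p^6 · (1−p)^6
= 924 · 0.17798 · 0.00024414 = 0.040149

0.0401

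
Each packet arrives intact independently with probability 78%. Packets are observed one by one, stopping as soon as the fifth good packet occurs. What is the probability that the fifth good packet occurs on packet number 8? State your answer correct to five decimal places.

Y = trial on which the fifth success occurs; negative binomial, r=5, p=0.78.
P(Y=8) = C(7,4) · p^5 · (1−p)^3
= 35 · 0.28872 · 0.010648 = 0.1075992

0.10760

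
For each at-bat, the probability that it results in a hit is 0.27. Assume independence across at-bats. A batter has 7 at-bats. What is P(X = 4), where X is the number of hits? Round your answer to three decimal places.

X ~ Binomial(n=7, p=0.27).
P(X=4) = C(7,4) · p^4 · (1−p)^3
= 35 · 0.0053144 · 0.38902 = 0.07236

0.072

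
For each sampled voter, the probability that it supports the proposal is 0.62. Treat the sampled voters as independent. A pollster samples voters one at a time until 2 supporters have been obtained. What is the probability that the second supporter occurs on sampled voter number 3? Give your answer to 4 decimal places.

Y = trial on which the second success occurs; negative binomial, r=2, p=0.62.
P(Y=3) = C(2,1) · p^2 · (1−p)^1
= 2 · 0.3844 · 0.38 = 0.292144

0.2921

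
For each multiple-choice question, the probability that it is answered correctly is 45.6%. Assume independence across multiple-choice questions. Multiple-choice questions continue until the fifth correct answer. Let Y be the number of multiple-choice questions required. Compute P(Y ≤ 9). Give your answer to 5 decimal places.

0.39283

Finishing within 9 multiple-choice questions ⇔ at least 5 successes in the first 9. With X ~ Binomial(9, 0.456), P(Y ≤ 9) = 1 − P(X ≤ 4).
  k=0: C(9,0)·0.456^0·0.544^9 = 0.0041724
  k=1: C(9,1)·0.456^1·0.544^8 = 0.0314774
  k=2: C(9,2)·0.456^2·0.544^7 = 0.1055418
  k=3: C(9,3)·0.456^3·0.544^6 = 0.2064273
  k=4: C(9,4)·0.456^4·0.544^5 = 0.2595520
1 − 0.6071710 = 0.3928290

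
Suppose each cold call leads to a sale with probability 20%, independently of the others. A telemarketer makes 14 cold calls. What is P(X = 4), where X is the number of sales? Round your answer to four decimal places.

0.1720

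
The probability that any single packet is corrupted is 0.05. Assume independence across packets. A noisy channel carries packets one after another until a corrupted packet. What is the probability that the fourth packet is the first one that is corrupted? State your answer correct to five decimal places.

0.04287

Geometric (trials to first success), p = 0.05.
P(Y = 4) = (1−p)^3 · p = 0.85737 · 0.05 = 0.0428687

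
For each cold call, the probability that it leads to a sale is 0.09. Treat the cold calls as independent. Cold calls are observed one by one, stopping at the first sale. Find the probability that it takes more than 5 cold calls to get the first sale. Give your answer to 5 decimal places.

0.62403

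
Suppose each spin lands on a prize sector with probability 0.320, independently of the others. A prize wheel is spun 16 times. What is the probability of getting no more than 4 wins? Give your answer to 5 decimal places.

0.38188

X ~ Binomial(16, 0.32); P(X ≤ 4) = Σ C(16,k) p^k (1−p)^(16−k) over k:
  k=0: C(16,0)·0.32^0·0.68^16 = 0.0020900
  k=1: C(16,1)·0.32^1·0.68^15 = 0.0157363
  k=2: C(16,2)·0.32^2·0.68^14 = 0.0555400
  k=3: C(16,3)·0.32^3·0.68^13 = 0.1219702
  k=4: C(16,4)·0.32^4·0.68^12 = 0.1865427
Total = 0.3818793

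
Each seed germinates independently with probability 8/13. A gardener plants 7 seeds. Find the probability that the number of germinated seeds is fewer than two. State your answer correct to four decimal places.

X ~ Binomial(7, 0.615385); P(X ≤ 1) = Σ C(7,k) p^k (1−p)^(7−k) over k:
  k=0: C(7,0)·0.615385^0·0.384615^7 = 0.001245
  k=1: C(7,1)·0.615385^1·0.384615^6 = 0.013945
Total = 0.015190

0.0152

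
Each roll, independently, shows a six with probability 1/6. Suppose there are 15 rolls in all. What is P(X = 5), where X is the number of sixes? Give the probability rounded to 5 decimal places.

0.06237

X ~ Binomial(n=15, p=0.166667).
P(X=5) = C(15,5) · p^5 · (1−p)^10
= 3003 · 0.0001286 · 0.16151 = 0.0623716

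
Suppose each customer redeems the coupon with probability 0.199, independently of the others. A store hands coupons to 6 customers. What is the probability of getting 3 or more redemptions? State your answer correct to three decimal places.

X ~ Binomial(6, 0.199); P(X ≥ 3) = Σ C(6,k) p^k (1−p)^(6−k) over k:
  k=3: C(6,3)·0.199^3·0.801^3 = 0.08100
  k=4: C(6,4)·0.199^4·0.801^2 = 0.01509
  k=5: C(6,5)·0.199^5·0.801^1 = 0.00150
  k=6: C(6,6)·0.199^6·0.801^0 = 0.00006
Total = 0.09766

0.098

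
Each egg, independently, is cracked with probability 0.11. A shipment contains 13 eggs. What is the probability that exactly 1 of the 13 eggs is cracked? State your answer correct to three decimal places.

0.353

X ~ Binomial(n=13, p=0.11).
P(X=1) = C(13,1) · p^1 · (1−p)^12
= 13 · 0.11 · 0.24699 = 0.35320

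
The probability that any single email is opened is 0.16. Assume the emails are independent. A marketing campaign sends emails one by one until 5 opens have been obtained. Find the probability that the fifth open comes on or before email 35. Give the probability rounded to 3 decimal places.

Finishing within 35 emails ⇔ at least 5 successes in the first 35. With X ~ Binomial(35, 0.16), P(Y ≤ 35) = 1 − P(X ≤ 4).
  k=0: C(35,0)·0.16^0·0.84^35 = 0.00224
  k=1: C(35,1)·0.16^1·0.84^34 = 0.01492
  k=2: C(35,2)·0.16^2·0.84^33 = 0.04830
  k=3: C(35,3)·0.16^3·0.84^32 = 0.10121
  k=4: C(35,4)·0.16^4·0.84^31 = 0.15422
1 − 0.32088 = 0.67912

0.679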